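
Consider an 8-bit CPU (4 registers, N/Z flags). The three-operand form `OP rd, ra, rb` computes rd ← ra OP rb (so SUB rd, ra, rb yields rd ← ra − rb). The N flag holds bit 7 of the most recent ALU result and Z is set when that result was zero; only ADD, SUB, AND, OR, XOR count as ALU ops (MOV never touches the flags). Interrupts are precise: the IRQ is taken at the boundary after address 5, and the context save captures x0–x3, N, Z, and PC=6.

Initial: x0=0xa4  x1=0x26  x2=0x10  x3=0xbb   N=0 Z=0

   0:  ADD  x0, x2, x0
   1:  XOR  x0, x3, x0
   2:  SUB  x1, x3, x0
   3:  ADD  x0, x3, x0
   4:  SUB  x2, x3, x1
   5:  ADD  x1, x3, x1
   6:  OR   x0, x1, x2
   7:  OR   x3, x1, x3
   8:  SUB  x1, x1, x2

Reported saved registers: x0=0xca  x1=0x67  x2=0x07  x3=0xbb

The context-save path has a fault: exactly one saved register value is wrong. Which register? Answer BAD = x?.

BAD = x2

after  0: x0=0xb4 x1=0x26 x2=0x10 x3=0xbb  N=1 Z=0
after  1: x0=0x0f x1=0x26 x2=0x10 x3=0xbb  N=0 Z=0
after  2: x0=0x0f x1=0xac x2=0x10 x3=0xbb  N=1 Z=0
after  3: x0=0xca x1=0xac x2=0x10 x3=0xbb  N=1 Z=0
after  4: x0=0xca x1=0xac x2=0x0f x3=0xbb  N=0 Z=0
after  5: x0=0xca x1=0x67 x2=0x0f x3=0xbb  N=0 Z=0
-- IRQ taken; context saved, return-PC = 6 --
mismatch: x2: reported 0x07 vs actual 0x0f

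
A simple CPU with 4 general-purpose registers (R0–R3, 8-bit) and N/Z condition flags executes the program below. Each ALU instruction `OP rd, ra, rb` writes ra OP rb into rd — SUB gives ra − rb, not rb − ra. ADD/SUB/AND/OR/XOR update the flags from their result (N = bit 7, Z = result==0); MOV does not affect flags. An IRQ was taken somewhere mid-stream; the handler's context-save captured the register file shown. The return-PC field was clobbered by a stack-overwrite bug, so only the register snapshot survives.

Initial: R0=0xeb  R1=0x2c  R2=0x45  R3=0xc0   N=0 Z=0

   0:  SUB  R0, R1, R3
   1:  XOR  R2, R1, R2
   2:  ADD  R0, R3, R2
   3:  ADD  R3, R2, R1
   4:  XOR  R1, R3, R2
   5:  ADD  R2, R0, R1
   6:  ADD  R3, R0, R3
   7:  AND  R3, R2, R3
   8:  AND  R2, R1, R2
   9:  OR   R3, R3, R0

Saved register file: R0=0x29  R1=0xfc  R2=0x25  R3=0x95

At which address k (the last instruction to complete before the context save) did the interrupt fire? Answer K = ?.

after  0: R0=0x6c R1=0x2c R2=0x45 R3=0xc0  N=0 Z=0
after  1: R0=0x6c R1=0x2c R2=0x69 R3=0xc0  N=0 Z=0
after  2: R0=0x29 R1=0x2c R2=0x69 R3=0xc0  N=0 Z=0
after  3: R0=0x29 R1=0x2c R2=0x69 R3=0x95  N=1 Z=0
after  4: R0=0x29 R1=0xfc R2=0x69 R3=0x95  N=1 Z=0
after  5: R0=0x29 R1=0xfc R2=0x25 R3=0x95  N=0 Z=0
-- IRQ taken; context saved, return-PC = 6 --

K = 5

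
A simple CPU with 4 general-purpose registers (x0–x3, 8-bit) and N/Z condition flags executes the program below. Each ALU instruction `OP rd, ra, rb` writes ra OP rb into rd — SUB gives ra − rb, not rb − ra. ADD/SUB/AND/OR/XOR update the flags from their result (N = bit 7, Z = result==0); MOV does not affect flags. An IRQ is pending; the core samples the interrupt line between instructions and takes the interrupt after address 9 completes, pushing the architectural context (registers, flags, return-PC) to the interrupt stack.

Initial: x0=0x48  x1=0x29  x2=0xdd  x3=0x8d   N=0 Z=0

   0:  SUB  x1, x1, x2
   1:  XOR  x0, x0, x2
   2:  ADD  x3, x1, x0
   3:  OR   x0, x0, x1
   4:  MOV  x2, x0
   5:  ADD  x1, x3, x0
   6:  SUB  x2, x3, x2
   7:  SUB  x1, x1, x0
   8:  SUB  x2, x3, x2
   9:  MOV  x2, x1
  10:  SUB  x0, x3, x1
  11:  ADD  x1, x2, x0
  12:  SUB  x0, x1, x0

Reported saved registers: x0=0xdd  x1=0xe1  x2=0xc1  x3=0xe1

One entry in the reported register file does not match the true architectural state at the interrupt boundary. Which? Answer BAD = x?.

after  0: x0=0x48 x1=0x4c x2=0xdd x3=0x8d  N=0 Z=0
after  1: x0=0x95 x1=0x4c x2=0xdd x3=0x8d  N=1 Z=0
after  2: x0=0x95 x1=0x4c x2=0xdd x3=0xe1  N=1 Z=0
after  3: x0=0xdd x1=0x4c x2=0xdd x3=0xe1  N=1 Z=0
after  4: x0=0xdd x1=0x4c x2=0xdd x3=0xe1  N=1 Z=0
after  5: x0=0xdd x1=0xbe x2=0xdd x3=0xe1  N=1 Z=0
after  6: x0=0xdd x1=0xbe x2=0x04 x3=0xe1  N=0 Z=0
after  7: x0=0xdd x1=0xe1 x2=0x04 x3=0xe1  N=1 Z=0
after  8: x0=0xdd x1=0xe1 x2=0xdd x3=0xe1  N=1 Z=0
after  9: x0=0xdd x1=0xe1 x2=0xe1 x3=0xe1  N=1 Z=0
-- IRQ taken; context saved, return-PC = 10 --
mismatch: x2: reported 0xc1 vs actual 0xe1

BAD = x2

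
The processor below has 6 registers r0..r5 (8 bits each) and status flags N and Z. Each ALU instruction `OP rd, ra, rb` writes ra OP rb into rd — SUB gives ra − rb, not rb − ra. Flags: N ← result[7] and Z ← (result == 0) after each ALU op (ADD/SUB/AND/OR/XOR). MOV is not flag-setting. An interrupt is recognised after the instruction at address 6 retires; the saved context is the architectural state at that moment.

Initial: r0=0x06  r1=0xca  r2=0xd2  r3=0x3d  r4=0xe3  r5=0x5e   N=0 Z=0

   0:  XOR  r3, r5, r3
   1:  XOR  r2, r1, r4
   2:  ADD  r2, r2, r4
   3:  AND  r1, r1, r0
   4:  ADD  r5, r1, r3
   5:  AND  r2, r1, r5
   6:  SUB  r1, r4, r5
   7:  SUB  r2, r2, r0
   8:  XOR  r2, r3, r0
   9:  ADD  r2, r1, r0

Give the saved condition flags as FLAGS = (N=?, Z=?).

FLAGS = (N=0, Z=0)

after  0: r0=0x06 r1=0xca r2=0xd2 r3=0x63 r4=0xe3 r5=0x5e  N=0 Z=0
after  1: r0=0x06 r1=0xca r2=0x29 r3=0x63 r4=0xe3 r5=0x5e  N=0 Z=0
after  2: r0=0x06 r1=0xca r2=0x0c r3=0x63 r4=0xe3 r5=0x5e  N=0 Z=0
after  3: r0=0x06 r1=0x02 r2=0x0c r3=0x63 r4=0xe3 r5=0x5e  N=0 Z=0
after  4: r0=0x06 r1=0x02 r2=0x0c r3=0x63 r4=0xe3 r5=0x65  N=0 Z=0
after  5: r0=0x06 r1=0x02 r2=0x00 r3=0x63 r4=0xe3 r5=0x65  N=0 Z=1
after  6: r0=0x06 r1=0x7e r2=0x00 r3=0x63 r4=0xe3 r5=0x65  N=0 Z=0
-- IRQ taken; context saved, return-PC = 7 --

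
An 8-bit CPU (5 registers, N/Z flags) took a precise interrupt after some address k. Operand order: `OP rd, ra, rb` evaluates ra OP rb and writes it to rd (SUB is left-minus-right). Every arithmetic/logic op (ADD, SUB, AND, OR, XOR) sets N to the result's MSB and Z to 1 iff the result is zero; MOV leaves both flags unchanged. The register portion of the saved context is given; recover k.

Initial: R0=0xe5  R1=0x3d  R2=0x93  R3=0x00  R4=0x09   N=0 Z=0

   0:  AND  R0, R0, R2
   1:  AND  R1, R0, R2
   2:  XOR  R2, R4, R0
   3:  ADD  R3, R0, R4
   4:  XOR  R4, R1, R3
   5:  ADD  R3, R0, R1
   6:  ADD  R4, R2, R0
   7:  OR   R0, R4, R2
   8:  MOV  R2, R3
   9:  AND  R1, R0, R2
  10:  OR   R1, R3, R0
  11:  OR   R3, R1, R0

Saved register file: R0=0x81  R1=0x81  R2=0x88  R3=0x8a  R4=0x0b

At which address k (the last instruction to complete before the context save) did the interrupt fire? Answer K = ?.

after  0: R0=0x81 R1=0x3d R2=0x93 R3=0x00 R4=0x09  N=1 Z=0
after  1: R0=0x81 R1=0x81 R2=0x93 R3=0x00 R4=0x09  N=1 Z=0
after  2: R0=0x81 R1=0x81 R2=0x88 R3=0x00 R4=0x09  N=1 Z=0
after  3: R0=0x81 R1=0x81 R2=0x88 R3=0x8a R4=0x09  N=1 Z=0
after  4: R0=0x81 R1=0x81 R2=0x88 R3=0x8a R4=0x0b  N=0 Z=0
-- IRQ taken; context saved, return-PC = 5 --

K = 4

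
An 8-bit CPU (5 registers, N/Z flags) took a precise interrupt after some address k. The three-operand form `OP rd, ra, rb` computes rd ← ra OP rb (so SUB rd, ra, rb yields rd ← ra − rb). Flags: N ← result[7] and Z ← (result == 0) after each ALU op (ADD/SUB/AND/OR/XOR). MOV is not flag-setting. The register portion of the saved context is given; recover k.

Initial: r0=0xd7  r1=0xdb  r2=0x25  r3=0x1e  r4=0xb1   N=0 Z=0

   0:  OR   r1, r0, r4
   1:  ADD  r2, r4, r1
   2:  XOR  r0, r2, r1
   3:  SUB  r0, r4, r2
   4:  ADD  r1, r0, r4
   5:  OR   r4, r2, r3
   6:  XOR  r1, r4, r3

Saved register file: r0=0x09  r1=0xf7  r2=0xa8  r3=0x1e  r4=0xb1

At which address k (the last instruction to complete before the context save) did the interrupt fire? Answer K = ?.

after  0: r0=0xd7 r1=0xf7 r2=0x25 r3=0x1e r4=0xb1  N=1 Z=0
after  1: r0=0xd7 r1=0xf7 r2=0xa8 r3=0x1e r4=0xb1  N=1 Z=0
after  2: r0=0x5f r1=0xf7 r2=0xa8 r3=0x1e r4=0xb1  N=0 Z=0
after  3: r0=0x09 r1=0xf7 r2=0xa8 r3=0x1e r4=0xb1  N=0 Z=0
-- IRQ taken; context saved, return-PC = 4 --

K = 3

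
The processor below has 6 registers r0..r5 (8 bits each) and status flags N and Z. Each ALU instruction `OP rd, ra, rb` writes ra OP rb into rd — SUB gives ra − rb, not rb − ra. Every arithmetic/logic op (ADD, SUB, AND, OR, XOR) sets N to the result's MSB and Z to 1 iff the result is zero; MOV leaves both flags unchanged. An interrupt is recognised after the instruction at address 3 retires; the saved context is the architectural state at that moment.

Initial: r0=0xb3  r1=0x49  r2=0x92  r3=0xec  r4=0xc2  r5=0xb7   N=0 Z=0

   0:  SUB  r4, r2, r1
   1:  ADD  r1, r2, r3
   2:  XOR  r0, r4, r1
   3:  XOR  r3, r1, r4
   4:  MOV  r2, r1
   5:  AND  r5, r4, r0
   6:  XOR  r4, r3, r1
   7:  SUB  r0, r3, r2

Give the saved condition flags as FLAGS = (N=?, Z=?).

FLAGS = (N=0, Z=0)

after  0: r0=0xb3 r1=0x49 r2=0x92 r3=0xec r4=0x49 r5=0xb7  N=0 Z=0
after  1: r0=0xb3 r1=0x7e r2=0x92 r3=0xec r4=0x49 r5=0xb7  N=0 Z=0
after  2: r0=0x37 r1=0x7e r2=0x92 r3=0xec r4=0x49 r5=0xb7  N=0 Z=0
after  3: r0=0x37 r1=0x7e r2=0x92 r3=0x37 r4=0x49 r5=0xb7  N=0 Z=0
-- IRQ taken; context saved, return-PC = 4 --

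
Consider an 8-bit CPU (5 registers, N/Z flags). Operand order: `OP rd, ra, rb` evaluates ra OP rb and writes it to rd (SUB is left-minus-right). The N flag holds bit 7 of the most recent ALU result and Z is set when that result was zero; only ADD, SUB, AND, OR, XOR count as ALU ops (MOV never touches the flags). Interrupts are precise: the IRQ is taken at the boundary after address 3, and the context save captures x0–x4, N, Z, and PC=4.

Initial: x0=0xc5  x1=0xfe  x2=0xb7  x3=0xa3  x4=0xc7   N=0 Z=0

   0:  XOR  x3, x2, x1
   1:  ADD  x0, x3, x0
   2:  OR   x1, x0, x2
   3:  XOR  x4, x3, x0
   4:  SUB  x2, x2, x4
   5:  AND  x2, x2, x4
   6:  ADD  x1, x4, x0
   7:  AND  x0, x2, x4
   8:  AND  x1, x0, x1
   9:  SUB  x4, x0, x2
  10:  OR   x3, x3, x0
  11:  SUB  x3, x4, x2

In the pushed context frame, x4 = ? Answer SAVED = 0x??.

SAVED = 0x47

after  0: x0=0xc5 x1=0xfe x2=0xb7 x3=0x49 x4=0xc7  N=0 Z=0
after  1: x0=0x0e x1=0xfe x2=0xb7 x3=0x49 x4=0xc7  N=0 Z=0
after  2: x0=0x0e x1=0xbf x2=0xb7 x3=0x49 x4=0xc7  N=1 Z=0
after  3: x0=0x0e x1=0xbf x2=0xb7 x3=0x49 x4=0x47  N=0 Z=0
-- IRQ taken; context saved, return-PC = 4 --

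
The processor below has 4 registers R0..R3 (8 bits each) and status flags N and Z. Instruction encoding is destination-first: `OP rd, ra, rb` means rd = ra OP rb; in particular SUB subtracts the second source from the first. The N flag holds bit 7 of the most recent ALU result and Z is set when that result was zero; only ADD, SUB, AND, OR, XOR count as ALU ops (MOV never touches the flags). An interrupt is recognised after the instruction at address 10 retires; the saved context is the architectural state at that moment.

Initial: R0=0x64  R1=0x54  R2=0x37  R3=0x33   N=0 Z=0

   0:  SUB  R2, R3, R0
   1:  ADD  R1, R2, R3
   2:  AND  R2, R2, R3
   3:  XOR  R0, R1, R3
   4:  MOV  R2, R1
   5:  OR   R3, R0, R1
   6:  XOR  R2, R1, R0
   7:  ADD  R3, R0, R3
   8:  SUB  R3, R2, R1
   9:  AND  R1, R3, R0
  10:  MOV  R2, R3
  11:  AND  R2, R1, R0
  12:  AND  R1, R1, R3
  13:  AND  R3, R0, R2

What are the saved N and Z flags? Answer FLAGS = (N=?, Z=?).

after  0: R0=0x64 R1=0x54 R2=0xcf R3=0x33  N=1 Z=0
after  1: R0=0x64 R1=0x02 R2=0xcf R3=0x33  N=0 Z=0
after  2: R0=0x64 R1=0x02 R2=0x03 R3=0x33  N=0 Z=0
after  3: R0=0x31 R1=0x02 R2=0x03 R3=0x33  N=0 Z=0
after  4: R0=0x31 R1=0x02 R2=0x02 R3=0x33  N=0 Z=0
after  5: R0=0x31 R1=0x02 R2=0x02 R3=0x33  N=0 Z=0
after  6: R0=0x31 R1=0x02 R2=0x33 R3=0x33  N=0 Z=0
after  7: R0=0x31 R1=0x02 R2=0x33 R3=0x64  N=0 Z=0
after  8: R0=0x31 R1=0x02 R2=0x33 R3=0x31  N=0 Z=0
after  9: R0=0x31 R1=0x31 R2=0x33 R3=0x31  N=0 Z=0
after 10: R0=0x31 R1=0x31 R2=0x31 R3=0x31  N=0 Z=0
-- IRQ taken; context saved, return-PC = 11 --

FLAGS = (N=0, Z=0)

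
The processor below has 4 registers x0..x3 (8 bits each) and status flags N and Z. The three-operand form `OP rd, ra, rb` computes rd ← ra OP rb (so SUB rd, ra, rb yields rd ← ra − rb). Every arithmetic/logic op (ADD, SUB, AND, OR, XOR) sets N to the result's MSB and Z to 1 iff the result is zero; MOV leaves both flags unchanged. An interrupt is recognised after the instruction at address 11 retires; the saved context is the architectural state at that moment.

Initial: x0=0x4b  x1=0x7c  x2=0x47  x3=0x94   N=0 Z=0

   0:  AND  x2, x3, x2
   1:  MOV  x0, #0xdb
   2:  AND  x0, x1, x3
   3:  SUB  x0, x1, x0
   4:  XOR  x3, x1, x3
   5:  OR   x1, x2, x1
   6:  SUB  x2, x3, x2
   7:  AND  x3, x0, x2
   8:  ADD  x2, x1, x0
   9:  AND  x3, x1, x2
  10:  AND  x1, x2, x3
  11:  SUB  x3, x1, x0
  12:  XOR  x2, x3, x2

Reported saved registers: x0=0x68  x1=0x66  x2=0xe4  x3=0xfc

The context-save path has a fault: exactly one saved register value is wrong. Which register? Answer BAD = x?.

BAD = x1

after  0: x0=0x4b x1=0x7c x2=0x04 x3=0x94  N=0 Z=0
after  1: x0=0xdb x1=0x7c x2=0x04 x3=0x94  N=0 Z=0
after  2: x0=0x14 x1=0x7c x2=0x04 x3=0x94  N=0 Z=0
after  3: x0=0x68 x1=0x7c x2=0x04 x3=0x94  N=0 Z=0
after  4: x0=0x68 x1=0x7c x2=0x04 x3=0xe8  N=1 Z=0
after  5: x0=0x68 x1=0x7c x2=0x04 x3=0xe8  N=0 Z=0
after  6: x0=0x68 x1=0x7c x2=0xe4 x3=0xe8  N=1 Z=0
after  7: x0=0x68 x1=0x7c x2=0xe4 x3=0x60  N=0 Z=0
after  8: x0=0x68 x1=0x7c x2=0xe4 x3=0x60  N=1 Z=0
after  9: x0=0x68 x1=0x7c x2=0xe4 x3=0x64  N=0 Z=0
after 10: x0=0x68 x1=0x64 x2=0xe4 x3=0x64  N=0 Z=0
after 11: x0=0x68 x1=0x64 x2=0xe4 x3=0xfc  N=1 Z=0
-- IRQ taken; context saved, return-PC = 12 --
mismatch: x1: reported 0x66 vs actual 0x64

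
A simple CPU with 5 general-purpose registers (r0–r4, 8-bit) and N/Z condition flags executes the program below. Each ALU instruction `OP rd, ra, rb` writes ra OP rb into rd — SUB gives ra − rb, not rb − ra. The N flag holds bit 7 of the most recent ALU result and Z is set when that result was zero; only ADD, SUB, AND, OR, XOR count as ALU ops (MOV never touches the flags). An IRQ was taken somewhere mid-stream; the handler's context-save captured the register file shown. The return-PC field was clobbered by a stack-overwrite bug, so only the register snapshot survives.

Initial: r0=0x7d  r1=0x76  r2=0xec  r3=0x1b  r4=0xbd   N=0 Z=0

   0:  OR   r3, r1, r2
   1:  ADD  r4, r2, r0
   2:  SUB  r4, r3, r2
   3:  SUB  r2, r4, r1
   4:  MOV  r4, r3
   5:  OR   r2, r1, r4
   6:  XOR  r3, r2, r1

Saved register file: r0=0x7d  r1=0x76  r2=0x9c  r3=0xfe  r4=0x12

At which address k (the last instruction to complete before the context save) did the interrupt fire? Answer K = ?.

K = 3

after  0: r0=0x7d r1=0x76 r2=0xec r3=0xfe r4=0xbd  N=1 Z=0
after  1: r0=0x7d r1=0x76 r2=0xec r3=0xfe r4=0x69  N=0 Z=0
after  2: r0=0x7d r1=0x76 r2=0xec r3=0xfe r4=0x12  N=0 Z=0
after  3: r0=0x7d r1=0x76 r2=0x9c r3=0xfe r4=0x12  N=1 Z=0
-- IRQ taken; context saved, return-PC = 4 --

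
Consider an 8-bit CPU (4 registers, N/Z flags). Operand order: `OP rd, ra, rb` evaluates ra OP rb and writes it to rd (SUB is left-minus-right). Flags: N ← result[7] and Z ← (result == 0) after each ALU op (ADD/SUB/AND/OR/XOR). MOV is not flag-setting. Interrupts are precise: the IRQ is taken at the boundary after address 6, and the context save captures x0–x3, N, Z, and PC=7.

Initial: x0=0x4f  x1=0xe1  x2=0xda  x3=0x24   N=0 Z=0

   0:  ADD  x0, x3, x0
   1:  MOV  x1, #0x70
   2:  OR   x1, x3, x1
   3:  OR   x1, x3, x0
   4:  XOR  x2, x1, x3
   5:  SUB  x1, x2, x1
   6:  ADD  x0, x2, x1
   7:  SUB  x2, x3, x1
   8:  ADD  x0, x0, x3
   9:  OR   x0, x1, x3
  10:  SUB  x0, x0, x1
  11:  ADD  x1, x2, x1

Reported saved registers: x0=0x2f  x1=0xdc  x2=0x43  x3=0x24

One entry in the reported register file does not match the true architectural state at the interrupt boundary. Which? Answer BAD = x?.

BAD = x2

after  0: x0=0x73 x1=0xe1 x2=0xda x3=0x24  N=0 Z=0
after  1: x0=0x73 x1=0x70 x2=0xda x3=0x24  N=0 Z=0
after  2: x0=0x73 x1=0x74 x2=0xda x3=0x24  N=0 Z=0
after  3: x0=0x73 x1=0x77 x2=0xda x3=0x24  N=0 Z=0
after  4: x0=0x73 x1=0x77 x2=0x53 x3=0x24  N=0 Z=0
after  5: x0=0x73 x1=0xdc x2=0x53 x3=0x24  N=1 Z=0
after  6: x0=0x2f x1=0xdc x2=0x53 x3=0x24  N=0 Z=0
-- IRQ taken; context saved, return-PC = 7 --
mismatch: x2: reported 0x43 vs actual 0x53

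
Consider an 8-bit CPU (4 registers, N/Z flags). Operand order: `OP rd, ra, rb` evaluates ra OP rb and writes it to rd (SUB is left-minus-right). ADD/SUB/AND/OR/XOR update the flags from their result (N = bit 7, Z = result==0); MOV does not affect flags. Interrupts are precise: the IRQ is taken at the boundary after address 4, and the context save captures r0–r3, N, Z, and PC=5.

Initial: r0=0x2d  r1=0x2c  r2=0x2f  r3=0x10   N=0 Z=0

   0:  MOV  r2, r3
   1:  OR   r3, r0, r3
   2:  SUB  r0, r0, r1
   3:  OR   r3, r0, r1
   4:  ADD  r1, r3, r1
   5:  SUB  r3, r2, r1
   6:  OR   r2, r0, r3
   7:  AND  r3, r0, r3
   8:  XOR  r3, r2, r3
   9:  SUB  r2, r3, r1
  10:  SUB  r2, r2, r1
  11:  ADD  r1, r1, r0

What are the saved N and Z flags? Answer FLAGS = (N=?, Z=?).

after  0: r0=0x2d r1=0x2c r2=0x10 r3=0x10  N=0 Z=0
after  1: r0=0x2d r1=0x2c r2=0x10 r3=0x3d  N=0 Z=0
after  2: r0=0x01 r1=0x2c r2=0x10 r3=0x3d  N=0 Z=0
after  3: r0=0x01 r1=0x2c r2=0x10 r3=0x2d  N=0 Z=0
after  4: r0=0x01 r1=0x59 r2=0x10 r3=0x2d  N=0 Z=0
-- IRQ taken; context saved, return-PC = 5 --

FLAGS = (N=0, Z=0)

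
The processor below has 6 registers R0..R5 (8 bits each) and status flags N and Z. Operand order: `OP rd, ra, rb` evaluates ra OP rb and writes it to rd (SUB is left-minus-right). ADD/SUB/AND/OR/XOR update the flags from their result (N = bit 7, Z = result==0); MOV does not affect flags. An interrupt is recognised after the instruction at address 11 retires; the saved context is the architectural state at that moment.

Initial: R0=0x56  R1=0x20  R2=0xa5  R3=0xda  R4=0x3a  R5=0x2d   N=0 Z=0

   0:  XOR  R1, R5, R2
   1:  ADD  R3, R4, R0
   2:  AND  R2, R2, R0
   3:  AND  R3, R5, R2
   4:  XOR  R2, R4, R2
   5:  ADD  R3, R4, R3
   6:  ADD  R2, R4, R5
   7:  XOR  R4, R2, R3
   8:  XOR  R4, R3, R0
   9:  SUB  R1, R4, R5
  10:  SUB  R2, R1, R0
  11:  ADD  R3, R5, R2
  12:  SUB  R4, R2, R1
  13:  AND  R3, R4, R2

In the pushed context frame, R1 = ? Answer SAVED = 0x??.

after  0: R0=0x56 R1=0x88 R2=0xa5 R3=0xda R4=0x3a R5=0x2d  N=1 Z=0
after  1: R0=0x56 R1=0x88 R2=0xa5 R3=0x90 R4=0x3a R5=0x2d  N=1 Z=0
after  2: R0=0x56 R1=0x88 R2=0x04 R3=0x90 R4=0x3a R5=0x2d  N=0 Z=0
after  3: R0=0x56 R1=0x88 R2=0x04 R3=0x04 R4=0x3a R5=0x2d  N=0 Z=0
after  4: R0=0x56 R1=0x88 R2=0x3e R3=0x04 R4=0x3a R5=0x2d  N=0 Z=0
after  5: R0=0x56 R1=0x88 R2=0x3e R3=0x3e R4=0x3a R5=0x2d  N=0 Z=0
after  6: R0=0x56 R1=0x88 R2=0x67 R3=0x3e R4=0x3a R5=0x2d  N=0 Z=0
after  7: R0=0x56 R1=0x88 R2=0x67 R3=0x3e R4=0x59 R5=0x2d  N=0 Z=0
after  8: R0=0x56 R1=0x88 R2=0x67 R3=0x3e R4=0x68 R5=0x2d  N=0 Z=0
after  9: R0=0x56 R1=0x3b R2=0x67 R3=0x3e R4=0x68 R5=0x2d  N=0 Z=0
after 10: R0=0x56 R1=0x3b R2=0xe5 R3=0x3e R4=0x68 R5=0x2d  N=1 Z=0
after 11: R0=0x56 R1=0x3b R2=0xe5 R3=0x12 R4=0x68 R5=0x2d  N=0 Z=0
-- IRQ taken; context saved, return-PC = 12 --

SAVED = 0x3b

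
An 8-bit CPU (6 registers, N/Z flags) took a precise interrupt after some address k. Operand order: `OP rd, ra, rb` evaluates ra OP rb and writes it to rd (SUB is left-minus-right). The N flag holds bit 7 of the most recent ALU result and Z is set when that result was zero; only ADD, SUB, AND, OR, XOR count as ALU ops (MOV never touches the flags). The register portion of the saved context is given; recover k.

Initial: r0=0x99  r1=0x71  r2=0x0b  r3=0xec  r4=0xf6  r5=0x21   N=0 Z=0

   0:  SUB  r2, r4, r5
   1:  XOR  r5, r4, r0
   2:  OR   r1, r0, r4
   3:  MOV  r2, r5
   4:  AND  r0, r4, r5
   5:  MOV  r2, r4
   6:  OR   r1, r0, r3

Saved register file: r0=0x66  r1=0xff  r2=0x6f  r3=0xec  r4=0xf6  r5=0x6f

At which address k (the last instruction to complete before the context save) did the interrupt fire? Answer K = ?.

K = 4

after  0: r0=0x99 r1=0x71 r2=0xd5 r3=0xec r4=0xf6 r5=0x21  N=1 Z=0
after  1: r0=0x99 r1=0x71 r2=0xd5 r3=0xec r4=0xf6 r5=0x6f  N=0 Z=0
after  2: r0=0x99 r1=0xff r2=0xd5 r3=0xec r4=0xf6 r5=0x6f  N=1 Z=0
after  3: r0=0x99 r1=0xff r2=0x6f r3=0xec r4=0xf6 r5=0x6f  N=1 Z=0
after  4: r0=0x66 r1=0xff r2=0x6f r3=0xec r4=0xf6 r5=0x6f  N=0 Z=0
-- IRQ taken; context saved, return-PC = 5 --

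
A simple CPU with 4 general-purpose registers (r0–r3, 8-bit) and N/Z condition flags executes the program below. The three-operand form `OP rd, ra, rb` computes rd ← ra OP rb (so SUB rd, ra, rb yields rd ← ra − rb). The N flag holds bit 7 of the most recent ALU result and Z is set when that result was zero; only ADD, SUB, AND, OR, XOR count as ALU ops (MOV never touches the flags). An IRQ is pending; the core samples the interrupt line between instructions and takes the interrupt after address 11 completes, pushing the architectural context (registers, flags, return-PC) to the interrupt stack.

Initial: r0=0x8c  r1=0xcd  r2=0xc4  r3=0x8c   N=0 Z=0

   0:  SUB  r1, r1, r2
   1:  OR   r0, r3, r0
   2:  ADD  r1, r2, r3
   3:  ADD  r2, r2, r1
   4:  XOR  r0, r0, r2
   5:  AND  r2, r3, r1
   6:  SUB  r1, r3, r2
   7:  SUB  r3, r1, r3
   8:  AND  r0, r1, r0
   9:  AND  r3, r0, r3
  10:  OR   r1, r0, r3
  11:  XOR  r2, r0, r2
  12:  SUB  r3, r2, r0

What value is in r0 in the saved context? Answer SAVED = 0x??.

SAVED = 0x88

after  0: r0=0x8c r1=0x09 r2=0xc4 r3=0x8c  N=0 Z=0
after  1: r0=0x8c r1=0x09 r2=0xc4 r3=0x8c  N=1 Z=0
after  2: r0=0x8c r1=0x50 r2=0xc4 r3=0x8c  N=0 Z=0
after  3: r0=0x8c r1=0x50 r2=0x14 r3=0x8c  N=0 Z=0
after  4: r0=0x98 r1=0x50 r2=0x14 r3=0x8c  N=1 Z=0
after  5: r0=0x98 r1=0x50 r2=0x00 r3=0x8c  N=0 Z=1
after  6: r0=0x98 r1=0x8c r2=0x00 r3=0x8c  N=1 Z=0
after  7: r0=0x98 r1=0x8c r2=0x00 r3=0x00  N=0 Z=1
after  8: r0=0x88 r1=0x8c r2=0x00 r3=0x00  N=1 Z=0
after  9: r0=0x88 r1=0x8c r2=0x00 r3=0x00  N=0 Z=1
after 10: r0=0x88 r1=0x88 r2=0x00 r3=0x00  N=1 Z=0
after 11: r0=0x88 r1=0x88 r2=0x88 r3=0x00  N=1 Z=0
-- IRQ taken; context saved, return-PC = 12 --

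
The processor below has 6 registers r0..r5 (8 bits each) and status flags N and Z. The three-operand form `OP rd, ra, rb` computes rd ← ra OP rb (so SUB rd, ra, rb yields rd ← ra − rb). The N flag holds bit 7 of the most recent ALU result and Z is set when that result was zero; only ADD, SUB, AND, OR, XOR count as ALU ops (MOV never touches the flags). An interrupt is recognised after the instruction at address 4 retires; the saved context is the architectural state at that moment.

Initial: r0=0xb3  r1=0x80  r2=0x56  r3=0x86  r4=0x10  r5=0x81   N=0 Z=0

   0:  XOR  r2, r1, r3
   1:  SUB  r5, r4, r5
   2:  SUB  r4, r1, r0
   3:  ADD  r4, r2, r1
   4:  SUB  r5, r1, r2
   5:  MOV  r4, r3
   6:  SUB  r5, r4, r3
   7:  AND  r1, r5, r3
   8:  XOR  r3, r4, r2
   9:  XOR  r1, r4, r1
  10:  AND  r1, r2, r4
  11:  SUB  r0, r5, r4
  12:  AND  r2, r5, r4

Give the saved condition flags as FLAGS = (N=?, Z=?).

after  0: r0=0xb3 r1=0x80 r2=0x06 r3=0x86 r4=0x10 r5=0x81  N=0 Z=0
after  1: r0=0xb3 r1=0x80 r2=0x06 r3=0x86 r4=0x10 r5=0x8f  N=1 Z=0
after  2: r0=0xb3 r1=0x80 r2=0x06 r3=0x86 r4=0xcd r5=0x8f  N=1 Z=0
after  3: r0=0xb3 r1=0x80 r2=0x06 r3=0x86 r4=0x86 r5=0x8f  N=1 Z=0
after  4: r0=0xb3 r1=0x80 r2=0x06 r3=0x86 r4=0x86 r5=0x7a  N=0 Z=0
-- IRQ taken; context saved, return-PC = 5 --

FLAGS = (N=0, Z=0)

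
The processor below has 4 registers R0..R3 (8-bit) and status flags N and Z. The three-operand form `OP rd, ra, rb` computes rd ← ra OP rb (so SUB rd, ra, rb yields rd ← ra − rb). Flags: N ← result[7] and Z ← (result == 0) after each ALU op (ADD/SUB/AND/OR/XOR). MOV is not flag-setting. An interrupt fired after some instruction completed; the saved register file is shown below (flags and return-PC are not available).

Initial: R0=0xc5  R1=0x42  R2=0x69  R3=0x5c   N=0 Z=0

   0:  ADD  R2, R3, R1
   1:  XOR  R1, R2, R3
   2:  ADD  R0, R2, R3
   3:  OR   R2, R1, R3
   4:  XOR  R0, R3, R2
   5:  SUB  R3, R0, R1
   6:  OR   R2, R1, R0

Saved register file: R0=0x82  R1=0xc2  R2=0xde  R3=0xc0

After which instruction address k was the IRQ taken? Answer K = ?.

after  0: R0=0xc5 R1=0x42 R2=0x9e R3=0x5c  N=1 Z=0
after  1: R0=0xc5 R1=0xc2 R2=0x9e R3=0x5c  N=1 Z=0
after  2: R0=0xfa R1=0xc2 R2=0x9e R3=0x5c  N=1 Z=0
after  3: R0=0xfa R1=0xc2 R2=0xde R3=0x5c  N=1 Z=0
after  4: R0=0x82 R1=0xc2 R2=0xde R3=0x5c  N=1 Z=0
after  5: R0=0x82 R1=0xc2 R2=0xde R3=0xc0  N=1 Z=0
-- IRQ taken; context saved, return-PC = 6 --

K = 5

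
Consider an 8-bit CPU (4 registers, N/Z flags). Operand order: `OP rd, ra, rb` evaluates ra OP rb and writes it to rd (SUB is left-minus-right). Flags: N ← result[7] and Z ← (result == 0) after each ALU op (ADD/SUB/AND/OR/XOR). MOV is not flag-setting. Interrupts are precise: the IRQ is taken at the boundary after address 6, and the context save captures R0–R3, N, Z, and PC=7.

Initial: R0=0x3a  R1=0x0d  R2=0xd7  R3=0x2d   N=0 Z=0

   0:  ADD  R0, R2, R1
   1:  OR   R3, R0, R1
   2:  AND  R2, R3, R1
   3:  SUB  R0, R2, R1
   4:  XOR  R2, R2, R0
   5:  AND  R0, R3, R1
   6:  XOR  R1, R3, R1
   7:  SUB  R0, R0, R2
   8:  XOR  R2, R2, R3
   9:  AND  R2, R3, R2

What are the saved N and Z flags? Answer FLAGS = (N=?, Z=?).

after  0: R0=0xe4 R1=0x0d R2=0xd7 R3=0x2d  N=1 Z=0
after  1: R0=0xe4 R1=0x0d R2=0xd7 R3=0xed  N=1 Z=0
after  2: R0=0xe4 R1=0x0d R2=0x0d R3=0xed  N=0 Z=0
after  3: R0=0x00 R1=0x0d R2=0x0d R3=0xed  N=0 Z=1
after  4: R0=0x00 R1=0x0d R2=0x0d R3=0xed  N=0 Z=0
after  5: R0=0x0d R1=0x0d R2=0x0d R3=0xed  N=0 Z=0
after  6: R0=0x0d R1=0xe0 R2=0x0d R3=0xed  N=1 Z=0
-- IRQ taken; context saved, return-PC = 7 --

FLAGS = (N=1, Z=0)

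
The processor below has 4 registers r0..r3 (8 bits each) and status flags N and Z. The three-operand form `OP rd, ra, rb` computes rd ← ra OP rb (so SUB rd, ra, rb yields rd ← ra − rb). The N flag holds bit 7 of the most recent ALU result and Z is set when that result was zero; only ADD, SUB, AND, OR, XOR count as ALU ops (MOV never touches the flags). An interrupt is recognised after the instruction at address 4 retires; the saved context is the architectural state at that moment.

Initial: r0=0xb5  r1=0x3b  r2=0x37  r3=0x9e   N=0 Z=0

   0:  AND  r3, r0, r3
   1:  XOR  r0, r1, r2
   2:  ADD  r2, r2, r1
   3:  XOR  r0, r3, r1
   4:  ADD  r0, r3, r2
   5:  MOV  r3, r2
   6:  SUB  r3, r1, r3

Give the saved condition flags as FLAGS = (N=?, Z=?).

after  0: r0=0xb5 r1=0x3b r2=0x37 r3=0x94  N=1 Z=0
after  1: r0=0x0c r1=0x3b r2=0x37 r3=0x94  N=0 Z=0
after  2: r0=0x0c r1=0x3b r2=0x72 r3=0x94  N=0 Z=0
after  3: r0=0xaf r1=0x3b r2=0x72 r3=0x94  N=1 Z=0
after  4: r0=0x06 r1=0x3b r2=0x72 r3=0x94  N=0 Z=0
-- IRQ taken; context saved, return-PC = 5 --

FLAGS = (N=0, Z=0)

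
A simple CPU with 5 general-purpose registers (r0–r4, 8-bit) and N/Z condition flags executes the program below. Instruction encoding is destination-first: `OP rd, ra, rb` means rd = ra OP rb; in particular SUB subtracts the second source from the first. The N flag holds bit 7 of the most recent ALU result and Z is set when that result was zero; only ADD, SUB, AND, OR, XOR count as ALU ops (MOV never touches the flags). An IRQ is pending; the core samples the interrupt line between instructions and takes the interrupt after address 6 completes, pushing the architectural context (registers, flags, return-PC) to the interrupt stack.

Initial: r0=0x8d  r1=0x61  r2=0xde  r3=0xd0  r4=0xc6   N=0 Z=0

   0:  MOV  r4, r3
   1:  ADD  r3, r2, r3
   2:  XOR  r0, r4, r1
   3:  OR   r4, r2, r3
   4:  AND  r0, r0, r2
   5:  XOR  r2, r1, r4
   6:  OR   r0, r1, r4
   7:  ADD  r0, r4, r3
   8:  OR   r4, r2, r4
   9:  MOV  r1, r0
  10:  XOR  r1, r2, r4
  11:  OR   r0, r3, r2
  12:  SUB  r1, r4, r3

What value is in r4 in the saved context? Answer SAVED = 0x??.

after  0: r0=0x8d r1=0x61 r2=0xde r3=0xd0 r4=0xd0  N=0 Z=0
after  1: r0=0x8d r1=0x61 r2=0xde r3=0xae r4=0xd0  N=1 Z=0
after  2: r0=0xb1 r1=0x61 r2=0xde r3=0xae r4=0xd0  N=1 Z=0
after  3: r0=0xb1 r1=0x61 r2=0xde r3=0xae r4=0xfe  N=1 Z=0
after  4: r0=0x90 r1=0x61 r2=0xde r3=0xae r4=0xfe  N=1 Z=0
after  5: r0=0x90 r1=0x61 r2=0x9f r3=0xae r4=0xfe  N=1 Z=0
after  6: r0=0xff r1=0x61 r2=0x9f r3=0xae r4=0xfe  N=1 Z=0
-- IRQ taken; context saved, return-PC = 7 --

SAVED = 0xfe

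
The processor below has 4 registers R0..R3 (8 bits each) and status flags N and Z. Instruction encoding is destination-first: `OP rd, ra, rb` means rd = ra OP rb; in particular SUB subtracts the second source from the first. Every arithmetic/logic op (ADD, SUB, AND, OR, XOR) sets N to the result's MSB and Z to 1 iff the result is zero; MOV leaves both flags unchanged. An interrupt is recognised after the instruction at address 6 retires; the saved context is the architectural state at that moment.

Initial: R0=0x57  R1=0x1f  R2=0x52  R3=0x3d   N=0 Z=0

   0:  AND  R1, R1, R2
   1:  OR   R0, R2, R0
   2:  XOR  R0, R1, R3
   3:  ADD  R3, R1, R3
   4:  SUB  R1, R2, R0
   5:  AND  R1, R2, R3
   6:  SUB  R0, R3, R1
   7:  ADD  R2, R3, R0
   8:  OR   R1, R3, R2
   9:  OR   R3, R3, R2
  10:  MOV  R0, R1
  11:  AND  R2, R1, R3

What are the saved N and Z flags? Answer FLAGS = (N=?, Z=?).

after  0: R0=0x57 R1=0x12 R2=0x52 R3=0x3d  N=0 Z=0
after  1: R0=0x57 R1=0x12 R2=0x52 R3=0x3d  N=0 Z=0
after  2: R0=0x2f R1=0x12 R2=0x52 R3=0x3d  N=0 Z=0
after  3: R0=0x2f R1=0x12 R2=0x52 R3=0x4f  N=0 Z=0
after  4: R0=0x2f R1=0x23 R2=0x52 R3=0x4f  N=0 Z=0
after  5: R0=0x2f R1=0x42 R2=0x52 R3=0x4f  N=0 Z=0
after  6: R0=0x0d R1=0x42 R2=0x52 R3=0x4f  N=0 Z=0
-- IRQ taken; context saved, return-PC = 7 --

FLAGS = (N=0, Z=0)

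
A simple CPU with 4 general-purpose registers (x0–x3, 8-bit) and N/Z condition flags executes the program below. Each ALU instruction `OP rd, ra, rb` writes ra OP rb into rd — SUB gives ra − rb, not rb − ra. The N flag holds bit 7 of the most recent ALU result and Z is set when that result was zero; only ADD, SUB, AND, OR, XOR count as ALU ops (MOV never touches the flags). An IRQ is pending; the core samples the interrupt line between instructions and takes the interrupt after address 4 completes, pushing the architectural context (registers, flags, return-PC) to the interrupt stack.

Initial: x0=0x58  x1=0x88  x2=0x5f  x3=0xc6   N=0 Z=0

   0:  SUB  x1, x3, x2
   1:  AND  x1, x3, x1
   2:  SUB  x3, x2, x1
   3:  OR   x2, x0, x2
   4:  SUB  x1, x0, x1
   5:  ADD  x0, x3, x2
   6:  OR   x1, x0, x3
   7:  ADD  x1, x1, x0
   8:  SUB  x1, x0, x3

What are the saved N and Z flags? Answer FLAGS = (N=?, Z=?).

FLAGS = (N=0, Z=0)

after  0: x0=0x58 x1=0x67 x2=0x5f x3=0xc6  N=0 Z=0
after  1: x0=0x58 x1=0x46 x2=0x5f x3=0xc6  N=0 Z=0
after  2: x0=0x58 x1=0x46 x2=0x5f x3=0x19  N=0 Z=0
after  3: x0=0x58 x1=0x46 x2=0x5f x3=0x19  N=0 Z=0
after  4: x0=0x58 x1=0x12 x2=0x5f x3=0x19  N=0 Z=0
-- IRQ taken; context saved, return-PC = 5 --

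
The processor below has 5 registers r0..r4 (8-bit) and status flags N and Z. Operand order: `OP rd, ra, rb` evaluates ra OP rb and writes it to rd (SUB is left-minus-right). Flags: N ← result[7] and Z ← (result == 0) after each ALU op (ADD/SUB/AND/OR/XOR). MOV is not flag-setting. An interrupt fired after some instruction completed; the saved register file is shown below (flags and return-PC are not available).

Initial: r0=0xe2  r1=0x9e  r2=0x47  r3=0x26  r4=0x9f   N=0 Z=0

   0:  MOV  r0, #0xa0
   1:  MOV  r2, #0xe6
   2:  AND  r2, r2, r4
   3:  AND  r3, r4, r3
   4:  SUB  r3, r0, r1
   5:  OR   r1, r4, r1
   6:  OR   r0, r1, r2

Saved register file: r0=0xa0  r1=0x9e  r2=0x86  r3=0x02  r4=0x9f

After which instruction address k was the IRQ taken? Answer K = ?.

K = 4

after  0: r0=0xa0 r1=0x9e r2=0x47 r3=0x26 r4=0x9f  N=0 Z=0
after  1: r0=0xa0 r1=0x9e r2=0xe6 r3=0x26 r4=0x9f  N=0 Z=0
after  2: r0=0xa0 r1=0x9e r2=0x86 r3=0x26 r4=0x9f  N=1 Z=0
after  3: r0=0xa0 r1=0x9e r2=0x86 r3=0x06 r4=0x9f  N=0 Z=0
after  4: r0=0xa0 r1=0x9e r2=0x86 r3=0x02 r4=0x9f  N=0 Z=0
-- IRQ taken; context saved, return-PC = 5 --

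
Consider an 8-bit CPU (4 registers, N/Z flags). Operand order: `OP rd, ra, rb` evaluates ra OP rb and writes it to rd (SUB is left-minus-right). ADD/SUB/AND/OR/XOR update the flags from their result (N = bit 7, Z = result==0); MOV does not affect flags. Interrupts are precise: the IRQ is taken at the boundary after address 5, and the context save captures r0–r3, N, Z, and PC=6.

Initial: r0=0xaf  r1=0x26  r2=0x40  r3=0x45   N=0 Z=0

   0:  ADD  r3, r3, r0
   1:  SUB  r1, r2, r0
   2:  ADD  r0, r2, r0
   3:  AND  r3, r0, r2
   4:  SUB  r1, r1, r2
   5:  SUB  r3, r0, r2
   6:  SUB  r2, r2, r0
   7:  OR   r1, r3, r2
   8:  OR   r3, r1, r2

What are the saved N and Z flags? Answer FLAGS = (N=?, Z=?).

after  0: r0=0xaf r1=0x26 r2=0x40 r3=0xf4  N=1 Z=0
after  1: r0=0xaf r1=0x91 r2=0x40 r3=0xf4  N=1 Z=0
after  2: r0=0xef r1=0x91 r2=0x40 r3=0xf4  N=1 Z=0
after  3: r0=0xef r1=0x91 r2=0x40 r3=0x40  N=0 Z=0
after  4: r0=0xef r1=0x51 r2=0x40 r3=0x40  N=0 Z=0
after  5: r0=0xef r1=0x51 r2=0x40 r3=0xaf  N=1 Z=0
-- IRQ taken; context saved, return-PC = 6 --

FLAGS = (N=1, Z=0)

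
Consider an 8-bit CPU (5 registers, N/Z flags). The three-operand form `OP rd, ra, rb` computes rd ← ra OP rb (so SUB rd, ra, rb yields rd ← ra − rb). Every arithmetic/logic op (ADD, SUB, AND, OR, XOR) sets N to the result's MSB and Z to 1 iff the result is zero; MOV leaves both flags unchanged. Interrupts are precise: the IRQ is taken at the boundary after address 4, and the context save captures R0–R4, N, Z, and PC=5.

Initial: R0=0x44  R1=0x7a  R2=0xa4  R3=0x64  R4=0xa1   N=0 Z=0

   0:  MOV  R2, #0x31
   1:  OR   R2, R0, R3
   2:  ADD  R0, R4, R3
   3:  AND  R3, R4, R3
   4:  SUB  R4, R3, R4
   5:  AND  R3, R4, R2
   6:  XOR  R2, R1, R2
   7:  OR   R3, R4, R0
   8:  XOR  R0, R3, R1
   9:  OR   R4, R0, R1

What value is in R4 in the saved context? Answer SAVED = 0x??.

after  0: R0=0x44 R1=0x7a R2=0x31 R3=0x64 R4=0xa1  N=0 Z=0
after  1: R0=0x44 R1=0x7a R2=0x64 R3=0x64 R4=0xa1  N=0 Z=0
after  2: R0=0x05 R1=0x7a R2=0x64 R3=0x64 R4=0xa1  N=0 Z=0
after  3: R0=0x05 R1=0x7a R2=0x64 R3=0x20 R4=0xa1  N=0 Z=0
after  4: R0=0x05 R1=0x7a R2=0x64 R3=0x20 R4=0x7f  N=0 Z=0
-- IRQ taken; context saved, return-PC = 5 --

SAVED = 0x7f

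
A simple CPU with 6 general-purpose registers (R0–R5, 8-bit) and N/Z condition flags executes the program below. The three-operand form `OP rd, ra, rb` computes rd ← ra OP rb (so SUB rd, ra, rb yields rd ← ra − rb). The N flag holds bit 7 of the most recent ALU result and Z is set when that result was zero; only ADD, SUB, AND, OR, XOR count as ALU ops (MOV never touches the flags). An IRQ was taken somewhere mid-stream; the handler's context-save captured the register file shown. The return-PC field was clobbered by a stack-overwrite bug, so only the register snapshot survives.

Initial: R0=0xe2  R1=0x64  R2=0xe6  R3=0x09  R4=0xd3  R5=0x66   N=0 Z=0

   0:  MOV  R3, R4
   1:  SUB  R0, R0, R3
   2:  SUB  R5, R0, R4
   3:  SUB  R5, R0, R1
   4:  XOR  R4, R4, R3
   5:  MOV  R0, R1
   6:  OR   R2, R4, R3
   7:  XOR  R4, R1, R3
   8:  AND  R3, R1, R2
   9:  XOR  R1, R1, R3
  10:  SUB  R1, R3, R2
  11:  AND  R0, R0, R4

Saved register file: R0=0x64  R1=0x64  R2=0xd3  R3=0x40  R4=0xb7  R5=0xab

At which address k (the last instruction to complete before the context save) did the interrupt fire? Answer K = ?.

after  0: R0=0xe2 R1=0x64 R2=0xe6 R3=0xd3 R4=0xd3 R5=0x66  N=0 Z=0
after  1: R0=0x0f R1=0x64 R2=0xe6 R3=0xd3 R4=0xd3 R5=0x66  N=0 Z=0
after  2: R0=0x0f R1=0x64 R2=0xe6 R3=0xd3 R4=0xd3 R5=0x3c  N=0 Z=0
after  3: R0=0x0f R1=0x64 R2=0xe6 R3=0xd3 R4=0xd3 R5=0xab  N=1 Z=0
after  4: R0=0x0f R1=0x64 R2=0xe6 R3=0xd3 R4=0x00 R5=0xab  N=0 Z=1
after  5: R0=0x64 R1=0x64 R2=0xe6 R3=0xd3 R4=0x00 R5=0xab  N=0 Z=1
after  6: R0=0x64 R1=0x64 R2=0xd3 R3=0xd3 R4=0x00 R5=0xab  N=1 Z=0
after  7: R0=0x64 R1=0x64 R2=0xd3 R3=0xd3 R4=0xb7 R5=0xab  N=1 Z=0
after  8: R0=0x64 R1=0x64 R2=0xd3 R3=0x40 R4=0xb7 R5=0xab  N=0 Z=0
-- IRQ taken; context saved, return-PC = 9 --

K = 8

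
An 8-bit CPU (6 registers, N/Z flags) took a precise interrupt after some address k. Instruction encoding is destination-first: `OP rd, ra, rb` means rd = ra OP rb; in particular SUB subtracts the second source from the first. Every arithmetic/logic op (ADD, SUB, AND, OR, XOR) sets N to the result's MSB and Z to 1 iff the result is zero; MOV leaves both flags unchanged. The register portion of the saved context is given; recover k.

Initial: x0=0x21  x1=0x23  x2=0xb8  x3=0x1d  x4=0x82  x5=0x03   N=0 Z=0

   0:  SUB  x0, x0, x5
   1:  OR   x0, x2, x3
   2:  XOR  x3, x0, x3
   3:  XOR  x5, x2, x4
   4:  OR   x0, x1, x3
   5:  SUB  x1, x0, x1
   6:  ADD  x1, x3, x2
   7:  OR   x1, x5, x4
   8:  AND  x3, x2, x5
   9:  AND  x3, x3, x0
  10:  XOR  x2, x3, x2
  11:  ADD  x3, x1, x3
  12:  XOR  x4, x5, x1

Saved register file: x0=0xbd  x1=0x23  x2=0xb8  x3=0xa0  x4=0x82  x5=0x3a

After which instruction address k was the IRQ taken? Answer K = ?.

K = 3

after  0: x0=0x1e x1=0x23 x2=0xb8 x3=0x1d x4=0x82 x5=0x03  N=0 Z=0
after  1: x0=0xbd x1=0x23 x2=0xb8 x3=0x1d x4=0x82 x5=0x03  N=1 Z=0
after  2: x0=0xbd x1=0x23 x2=0xb8 x3=0xa0 x4=0x82 x5=0x03  N=1 Z=0
after  3: x0=0xbd x1=0x23 x2=0xb8 x3=0xa0 x4=0x82 x5=0x3a  N=0 Z=0
-- IRQ taken; context saved, return-PC = 4 --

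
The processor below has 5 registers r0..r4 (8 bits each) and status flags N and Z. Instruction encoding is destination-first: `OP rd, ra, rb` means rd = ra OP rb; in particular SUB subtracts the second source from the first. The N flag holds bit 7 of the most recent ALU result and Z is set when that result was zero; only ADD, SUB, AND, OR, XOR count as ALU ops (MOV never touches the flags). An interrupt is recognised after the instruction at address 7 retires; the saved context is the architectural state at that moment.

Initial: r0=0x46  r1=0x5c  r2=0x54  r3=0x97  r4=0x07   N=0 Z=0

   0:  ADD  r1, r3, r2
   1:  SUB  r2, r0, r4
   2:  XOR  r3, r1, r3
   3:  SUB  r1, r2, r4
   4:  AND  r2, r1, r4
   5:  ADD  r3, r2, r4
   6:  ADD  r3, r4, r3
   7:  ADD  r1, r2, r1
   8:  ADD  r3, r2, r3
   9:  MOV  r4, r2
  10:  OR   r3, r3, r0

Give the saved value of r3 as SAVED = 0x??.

SAVED = 0x0e

after  0: r0=0x46 r1=0xeb r2=0x54 r3=0x97 r4=0x07  N=1 Z=0
after  1: r0=0x46 r1=0xeb r2=0x3f r3=0x97 r4=0x07  N=0 Z=0
after  2: r0=0x46 r1=0xeb r2=0x3f r3=0x7c r4=0x07  N=0 Z=0
after  3: r0=0x46 r1=0x38 r2=0x3f r3=0x7c r4=0x07  N=0 Z=0
after  4: r0=0x46 r1=0x38 r2=0x00 r3=0x7c r4=0x07  N=0 Z=1
after  5: r0=0x46 r1=0x38 r2=0x00 r3=0x07 r4=0x07  N=0 Z=0
after  6: r0=0x46 r1=0x38 r2=0x00 r3=0x0e r4=0x07  N=0 Z=0
after  7: r0=0x46 r1=0x38 r2=0x00 r3=0x0e r4=0x07  N=0 Z=0
-- IRQ taken; context saved, return-PC = 8 --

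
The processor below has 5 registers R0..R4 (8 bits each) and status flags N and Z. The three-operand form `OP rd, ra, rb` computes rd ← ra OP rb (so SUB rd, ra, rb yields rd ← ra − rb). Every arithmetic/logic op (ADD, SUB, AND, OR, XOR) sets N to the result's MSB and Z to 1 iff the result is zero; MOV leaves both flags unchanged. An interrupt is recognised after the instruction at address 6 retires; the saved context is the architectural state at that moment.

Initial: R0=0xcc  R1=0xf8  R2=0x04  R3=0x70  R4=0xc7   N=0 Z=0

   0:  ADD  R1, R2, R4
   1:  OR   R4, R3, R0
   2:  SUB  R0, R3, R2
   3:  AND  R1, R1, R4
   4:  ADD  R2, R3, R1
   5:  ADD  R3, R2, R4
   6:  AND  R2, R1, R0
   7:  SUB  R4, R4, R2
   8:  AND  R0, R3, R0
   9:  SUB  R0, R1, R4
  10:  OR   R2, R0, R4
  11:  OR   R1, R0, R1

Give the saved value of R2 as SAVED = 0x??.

SAVED = 0x48

after  0: R0=0xcc R1=0xcb R2=0x04 R3=0x70 R4=0xc7  N=1 Z=0
after  1: R0=0xcc R1=0xcb R2=0x04 R3=0x70 R4=0xfc  N=1 Z=0
after  2: R0=0x6c R1=0xcb R2=0x04 R3=0x70 R4=0xfc  N=0 Z=0
after  3: R0=0x6c R1=0xc8 R2=0x04 R3=0x70 R4=0xfc  N=1 Z=0
after  4: R0=0x6c R1=0xc8 R2=0x38 R3=0x70 R4=0xfc  N=0 Z=0
after  5: R0=0x6c R1=0xc8 R2=0x38 R3=0x34 R4=0xfc  N=0 Z=0
after  6: R0=0x6c R1=0xc8 R2=0x48 R3=0x34 R4=0xfc  N=0 Z=0
-- IRQ taken; context saved, return-PC = 7 --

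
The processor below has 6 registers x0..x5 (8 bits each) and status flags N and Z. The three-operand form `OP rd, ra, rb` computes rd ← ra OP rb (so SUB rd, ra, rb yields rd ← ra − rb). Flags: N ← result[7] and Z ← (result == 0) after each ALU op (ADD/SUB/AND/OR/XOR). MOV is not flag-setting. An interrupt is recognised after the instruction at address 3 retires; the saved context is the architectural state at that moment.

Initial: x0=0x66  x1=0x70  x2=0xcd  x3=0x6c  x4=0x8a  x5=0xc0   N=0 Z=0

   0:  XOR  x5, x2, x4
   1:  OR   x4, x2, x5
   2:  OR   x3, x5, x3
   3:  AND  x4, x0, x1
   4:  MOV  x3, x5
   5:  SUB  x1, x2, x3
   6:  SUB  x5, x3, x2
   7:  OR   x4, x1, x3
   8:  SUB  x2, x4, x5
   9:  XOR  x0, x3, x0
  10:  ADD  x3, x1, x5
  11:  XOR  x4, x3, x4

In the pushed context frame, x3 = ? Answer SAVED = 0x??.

after  0: x0=0x66 x1=0x70 x2=0xcd x3=0x6c x4=0x8a x5=0x47  N=0 Z=0
after  1: x0=0x66 x1=0x70 x2=0xcd x3=0x6c x4=0xcf x5=0x47  N=1 Z=0
after  2: x0=0x66 x1=0x70 x2=0xcd x3=0x6f x4=0xcf x5=0x47  N=0 Z=0
after  3: x0=0x66 x1=0x70 x2=0xcd x3=0x6f x4=0x60 x5=0x47  N=0 Z=0
-- IRQ taken; context saved, return-PC = 4 --

SAVED = 0x6f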